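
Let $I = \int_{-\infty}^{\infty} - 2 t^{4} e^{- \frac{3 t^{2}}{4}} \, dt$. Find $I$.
$- \frac{16 \sqrt{3} \sqrt{\pi}}{9}$

Start from the elementary integral
$$J(a) = \int_{-\infty}^{\infty} - 2 e^{- a t^{2}} \, dt = - \frac{2 \sqrt{\pi}}{\sqrt{a}}.$$

Differentiating under the integral sign brings down a factor of $(-t^2)$:
$$\frac{dJ}{da} = \int_{-\infty}^{\infty} 2 t^{2} e^{- a t^{2}} \, dt = \frac{\sqrt{\pi}}{a^{\frac{3}{2}}}.$$

Repeating twice in total — each differentiation brings down another $(-t^2)$ — gives
$$\frac{d^{2}J}{da^{2}} = \int_{-\infty}^{\infty} - 2 t^{4} e^{- a t^{2}} \, dt = - \frac{3 \sqrt{\pi}}{2 a^{\frac{5}{2}}},$$
and the integrand here is exactly the target integrand, so $I = - \frac{3 \sqrt{\pi}}{2 a^{\frac{5}{2}}}$.

Setting $a = \frac{3}{4}$:
$$I = - \frac{16 \sqrt{3} \sqrt{\pi}}{9}.$$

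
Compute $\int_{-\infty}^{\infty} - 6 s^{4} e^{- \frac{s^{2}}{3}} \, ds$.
$- \frac{81 \sqrt{3} \sqrt{\pi}}{2}$

Consider the simpler parametrised integral
$$J(a) = \int_{-\infty}^{\infty} - 6 e^{- a s^{2}} \, ds = - \frac{6 \sqrt{\pi}}{\sqrt{a}}.$$

Differentiating under the integral sign brings down a factor of $(-s^2)$:
$$\frac{dJ}{da} = \int_{-\infty}^{\infty} 6 s^{2} e^{- a s^{2}} \, ds = \frac{3 \sqrt{\pi}}{a^{\frac{3}{2}}}.$$

Repeating twice in total — each differentiation brings down another $(-s^2)$ — gives
$$\frac{d^{2}J}{da^{2}} = \int_{-\infty}^{\infty} - 6 s^{4} e^{- a s^{2}} \, ds = - \frac{9 \sqrt{\pi}}{2 a^{\frac{5}{2}}},$$
and the integrand here is exactly the target integrand, so $I = - \frac{9 \sqrt{\pi}}{2 a^{\frac{5}{2}}}$.

Setting $a = \frac{1}{3}$:
$$I = - \frac{81 \sqrt{3} \sqrt{\pi}}{2}.$$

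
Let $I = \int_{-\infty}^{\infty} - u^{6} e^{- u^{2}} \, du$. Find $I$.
$- \frac{15 \sqrt{\pi}}{8}$

Begin with the known integral
$$J(a) = \int_{-\infty}^{\infty} - e^{- a u^{2}} \, du = - \frac{\sqrt{\pi}}{\sqrt{a}}.$$

Differentiating under the integral sign brings down a factor of $(-u^2)$:
$$\frac{dJ}{da} = \int_{-\infty}^{\infty} u^{2} e^{- a u^{2}} \, du = \frac{\sqrt{\pi}}{2 a^{\frac{3}{2}}}.$$

Repeating $3$ times in total — each differentiation brings down another $(-u^2)$ — gives
$$\frac{d^{3}J}{da^{3}} = \int_{-\infty}^{\infty} u^{6} e^{- a u^{2}} \, du = \frac{15 \sqrt{\pi}}{8 a^{\frac{7}{2}}},$$
and the integrand here is $(-1)^{3}$ times the target integrand, so $I = (-1)^{3}\,\frac{d^{3}J}{da^{3}} = - \frac{15 \sqrt{\pi}}{8 a^{\frac{7}{2}}}$.

Setting $a = 1$:
$$I = - \frac{15 \sqrt{\pi}}{8}.$$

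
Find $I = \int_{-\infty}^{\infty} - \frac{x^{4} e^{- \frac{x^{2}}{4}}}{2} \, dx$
$- 12 \sqrt{\pi}$

Begin with the known integral
$$J(a) = \int_{-\infty}^{\infty} - \frac{e^{- a x^{2}}}{2} \, dx = - \frac{\sqrt{\pi}}{2 \sqrt{a}}.$$

Differentiating under the integral sign brings down a factor of $(-x^2)$:
$$\frac{dJ}{da} = \int_{-\infty}^{\infty} \frac{x^{2} e^{- a x^{2}}}{2} \, dx = \frac{\sqrt{\pi}}{4 a^{\frac{3}{2}}}.$$

Repeating twice in total — each differentiation brings down another $(-x^2)$ — gives
$$\frac{d^{2}J}{da^{2}} = \int_{-\infty}^{\infty} - \frac{x^{4} e^{- a x^{2}}}{2} \, dx = - \frac{3 \sqrt{\pi}}{8 a^{\frac{5}{2}}},$$
and the integrand here is exactly the target integrand, so $I = - \frac{3 \sqrt{\pi}}{8 a^{\frac{5}{2}}}$.

Setting $a = \frac{1}{4}$:
$$I = - 12 \sqrt{\pi}.$$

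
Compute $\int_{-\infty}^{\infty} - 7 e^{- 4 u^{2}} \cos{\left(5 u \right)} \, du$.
$- \frac{7 \sqrt{\pi}}{2 e^{\frac{25}{16}}}$

Treat the cosine frequency as a parameter and define $I(b) = \int_{-\infty}^{\infty} - 7 e^{- 4 u^{2}} \cos{\left(b u \right)} \, du$.

Differentiating under the integral sign,
$$I'(b) = \int_{-\infty}^{\infty} 7 u e^{- 4 u^{2}} \sin{\left(b u \right)} \, du.$$

Integrate $\int_{-\infty}^{\infty} u \sin(b u)\, e^{- 4 u^{2}}\, du$ by parts with $w = \sin(b u)$ and $dv = u\, e^{- 4 u^{2}}\, du$, giving $v = - \frac{e^{- 4 u^{2}}}{8}$. The boundary term vanishes and
$$\int_{-\infty}^{\infty} u \sin(b u)\, e^{- 4 u^{2}}\, du = \frac{b}{8} \int_{-\infty}^{\infty} \cos(b u)\, e^{- 4 u^{2}}\, du,$$
so $I'(b) = - \frac{b}{8}\, I(b)$.

This is a separable first-order ODE; solving with the initial condition $I(0) = \int_{-\infty}^{\infty} - 7 e^{- 4 u^{2}}\,du = - \frac{7 \sqrt{\pi}}{2}$ gives
$$I(b) = - \frac{7 \sqrt{\pi} e^{- \frac{b^{2}}{16}}}{2}.$$

Setting $b = 5$:
$$I = - \frac{7 \sqrt{\pi}}{2 e^{\frac{25}{16}}}.$$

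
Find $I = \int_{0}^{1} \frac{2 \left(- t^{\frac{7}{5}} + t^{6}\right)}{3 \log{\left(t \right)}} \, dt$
$- \frac{2 \log{\left(12 \right)}}{3} + \frac{2 \log{\left(35 \right)}}{3}$

Consider the one-parameter family: let $I(a) = \int_{0}^{1} \frac{2 \left(- t^{\frac{7}{5}} + t^{a}\right)}{3 \log{\left(t \right)}} \, dt$.

Since $\dfrac{\partial}{\partial a}\,t^{a} = t^{a} \ln t$, the $\ln t$ in the denominator cancels and
$$\frac{dI}{da} = \int_{0}^{1} \frac{2}{3} t^{a} \, dt = \frac{2}{3} \left[\frac{t^{a+1}}{a+1}\right]_0^1 = \frac{2}{3 \left(a + 1\right)}.$$

Integrating with respect to $a$ gives $I(a) = \log{\left(\frac{\sqrt[3]{12} \cdot 5^{\frac{2}{3}} \left(a + 1\right)^{\frac{2}{3}}}{12} \right)} + C$.

At $a = \frac{7}{5}$ the integrand is identically $0$, so $I(\frac{7}{5}) = 0$. The closed form gives $0$, hence $C = 0$.

Setting $a = 6$:
$$I = - \frac{2 \log{\left(12 \right)}}{3} + \frac{2 \log{\left(35 \right)}}{3}.$$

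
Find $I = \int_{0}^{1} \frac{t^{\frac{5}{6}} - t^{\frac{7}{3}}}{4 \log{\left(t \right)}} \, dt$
$\log{\left(\frac{\sqrt[4]{11} \sqrt{2} \cdot 5^{\frac{3}{4}}}{10} \right)}$

Introduce a parameter $a$ in the exponent: let $I(a) = \int_{0}^{1} \frac{- t^{\frac{7}{3}} + t^{a}}{4 \log{\left(t \right)}} \, dt$.

Since $\dfrac{\partial}{\partial a}\,t^{a} = t^{a} \ln t$, the $\ln t$ in the denominator cancels and
$$\frac{dI}{da} = \int_{0}^{1} \frac{1}{4} t^{a} \, dt = \frac{1}{4} \left[\frac{t^{a+1}}{a+1}\right]_0^1 = \frac{1}{4 \left(a + 1\right)}.$$

Integrating with respect to $a$ gives $I(a) = \frac{\log{\left(a + 1 \right)}}{4} - \frac{\log{\left(10 \right)}}{4} + \frac{\log{\left(3 \right)}}{4} + C$.

At $a = \frac{7}{3}$ the integrand is identically $0$, so $I(\frac{7}{3}) = 0$. The closed form gives $0$, hence $C = 0$.

Setting $a = \frac{5}{6}$:
$$I = \log{\left(\frac{\sqrt[4]{11} \sqrt{2} \cdot 5^{\frac{3}{4}}}{10} \right)}.$$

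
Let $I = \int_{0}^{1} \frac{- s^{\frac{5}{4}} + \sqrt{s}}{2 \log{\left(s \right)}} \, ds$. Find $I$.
$- \log{\left(3 \right)} + \frac{\log{\left(6 \right)}}{2}$

Consider the one-parameter family: let $I(a) = \int_{0}^{1} \frac{- s^{\frac{5}{4}} + s^{a}}{2 \log{\left(s \right)}} \, ds$.

Since $\dfrac{\partial}{\partial a}\,s^{a} = s^{a} \ln s$, the $\ln s$ in the denominator cancels and
$$\frac{dI}{da} = \int_{0}^{1} \frac{1}{2} s^{a} \, ds = \frac{1}{2} \left[\frac{s^{a+1}}{a+1}\right]_0^1 = \frac{1}{2 \left(a + 1\right)}.$$

Integrating with respect to $a$ gives $I(a) = \log{\left(\frac{2 \sqrt{a + 1}}{3} \right)} + C$.

At $a = \frac{5}{4}$ the integrand is identically $0$, so $I(\frac{5}{4}) = 0$. The closed form gives $0$, hence $C = 0$.

Setting $a = \frac{1}{2}$:
$$I = - \log{\left(3 \right)} + \frac{\log{\left(6 \right)}}{2}.$$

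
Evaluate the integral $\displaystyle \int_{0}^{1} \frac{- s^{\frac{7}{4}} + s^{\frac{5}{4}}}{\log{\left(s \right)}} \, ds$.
$\log{\left(\frac{9}{11} \right)}$

Consider the one-parameter family: let $I(a) = \int_{0}^{1} \frac{- s^{\frac{7}{4}} + s^{a}}{\log{\left(s \right)}} \, ds$.

Since $\dfrac{\partial}{\partial a}\,s^{a} = s^{a} \ln s$, the $\ln s$ in the denominator cancels and
$$\frac{dI}{da} = \int_{0}^{1} s^{a} \, ds = \left[\frac{s^{a+1}}{a+1}\right]_0^1 = \frac{1}{a + 1}.$$

Integrating with respect to $a$ gives $I(a) = \log{\left(\frac{4 a}{11} + \frac{4}{11} \right)} + C$.

At $a = \frac{7}{4}$ the integrand is identically $0$, so $I(\frac{7}{4}) = 0$. The closed form gives $0$, hence $C = 0$.

Setting $a = \frac{5}{4}$:
$$I = \log{\left(\frac{9}{11} \right)}.$$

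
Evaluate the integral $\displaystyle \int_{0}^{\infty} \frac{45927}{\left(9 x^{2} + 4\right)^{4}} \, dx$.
$\frac{76545 \pi}{4096}$

Begin with the known result
$$J(a) = \int_{0}^{\infty} \frac{7}{a^{2} + x^{2}} \, dx = \frac{7 \pi}{2 a}.$$

Differentiating under the integral sign with respect to $a$,
$$\frac{dJ}{da} = \int_{0}^{\infty} - \frac{14 a}{\left(a^{2} + x^{2}\right)^{2}} \, dx = - \frac{7 \pi}{2 a^{2}},$$
so $\int_{0}^{\infty} \frac{7}{\left(a^{2} + x^{2}\right)^{2}} \, dx = \frac{7 \pi}{4 a^{3}}$.

Repeating — each differentiation of $1/(x^2+a^2)^j$ produces $-2ja/(x^2+a^2)^{j+1}$ — and dividing through by $-2ja$ at each step yields, after $3$ differentiations in total,
$$\int_{0}^{\infty} \frac{7}{\left(a^{2} + x^{2}\right)^{4}} \, dx = \frac{35 \pi}{32 a^{7}}.$$

Setting $a = \frac{2}{3}$:
$$I = \frac{76545 \pi}{4096}.$$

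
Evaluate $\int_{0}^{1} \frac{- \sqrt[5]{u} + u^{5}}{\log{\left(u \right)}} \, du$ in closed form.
$\log{\left(5 \right)}$

Introduce a parameter $a$ in the exponent: let $I(a) = \int_{0}^{1} \frac{- \sqrt[5]{u} + u^{a}}{\log{\left(u \right)}} \, du$.

Since $\dfrac{\partial}{\partial a}\,u^{a} = u^{a} \ln u$, the $\ln u$ in the denominator cancels and
$$\frac{dI}{da} = \int_{0}^{1} u^{a} \, du = \left[\frac{u^{a+1}}{a+1}\right]_0^1 = \frac{1}{a + 1}.$$

Integrating with respect to $a$ gives $I(a) = \log{\left(\frac{5 a}{6} + \frac{5}{6} \right)} + C$.

At $a = \frac{1}{5}$ the integrand is identically $0$, so $I(\frac{1}{5}) = 0$. The closed form gives $0$, hence $C = 0$.

Setting $a = 5$:
$$I = \log{\left(5 \right)}.$$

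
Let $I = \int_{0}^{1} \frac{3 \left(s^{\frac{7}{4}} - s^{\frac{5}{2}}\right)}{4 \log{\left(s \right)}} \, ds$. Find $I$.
$\log{\left(\frac{11^{\frac{3}{4}} \sqrt[4]{14}}{14} \right)}$

Introduce a parameter $a$ in the exponent: let $I(a) = \int_{0}^{1} \frac{3 \left(s^{\frac{7}{4}} - s^{a}\right)}{4 \log{\left(s \right)}} \, ds$.

Since $\dfrac{\partial}{\partial a}\,s^{a} = s^{a} \ln s$, the $\ln s$ in the denominator cancels and
$$\frac{dI}{da} = \int_{0}^{1} - \frac{3}{4} s^{a} \, ds = - \frac{3}{4} \left[\frac{s^{a+1}}{a+1}\right]_0^1 = - \frac{3}{4 a + 4}.$$

Integrating with respect to $a$ gives $I(a) = - \frac{3 \log{\left(a + 1 \right)}}{4} - \frac{3 \log{\left(2 \right)}}{2} + \frac{3 \log{\left(11 \right)}}{4} + C$.

At $a = \frac{7}{4}$ the integrand is identically $0$, so $I(\frac{7}{4}) = 0$. The closed form gives $0$, hence $C = 0$.

Setting $a = \frac{5}{2}$:
$$I = \log{\left(\frac{11^{\frac{3}{4}} \sqrt[4]{14}}{14} \right)}.$$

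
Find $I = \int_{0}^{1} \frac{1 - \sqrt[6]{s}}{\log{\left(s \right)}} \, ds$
$- \log{\left(7 \right)} + \log{\left(6 \right)}$

Replace the exponent $\frac{1}{6}$ by a parameter $a$: let $I(a) = \int_{0}^{1} \frac{1 - s^{a}}{\log{\left(s \right)}} \, ds$.

Since $\dfrac{\partial}{\partial a}\,s^{a} = s^{a} \ln s$, the $\ln s$ in the denominator cancels and
$$\frac{dI}{da} = \int_{0}^{1} -1 s^{a} \, ds = -1 \left[\frac{s^{a+1}}{a+1}\right]_0^1 = - \frac{1}{a + 1}.$$

Integrating with respect to $a$ gives $I(a) = - \log{\left(a + 1 \right)} + C$.

At $a = 0$ the integrand is identically $0$, so $I(0) = 0$. The closed form gives $0$, hence $C = 0$.

Setting $a = \frac{1}{6}$:
$$I = - \log{\left(7 \right)} + \log{\left(6 \right)}.$$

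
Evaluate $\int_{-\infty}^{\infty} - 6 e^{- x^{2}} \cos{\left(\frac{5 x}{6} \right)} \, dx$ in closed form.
$- \frac{6 \sqrt{\pi}}{e^{\frac{25}{144}}}$

Define $I(b) = \int_{-\infty}^{\infty} - 6 e^{- x^{2}} \cos{\left(b x \right)} \, dx$.

Differentiating under the integral sign,
$$I'(b) = \int_{-\infty}^{\infty} 6 x e^{- x^{2}} \sin{\left(b x \right)} \, dx.$$

Integrate $\int_{-\infty}^{\infty} x \sin(b x)\, e^{- x^{2}}\, dx$ by parts with $u = \sin(b x)$ and $dv = x\, e^{- x^{2}}\, dx$, giving $v = - \frac{e^{- x^{2}}}{2}$. The boundary term vanishes and
$$\int_{-\infty}^{\infty} x \sin(b x)\, e^{- x^{2}}\, dx = \frac{b}{2} \int_{-\infty}^{\infty} \cos(b x)\, e^{- x^{2}}\, dx,$$
so $I'(b) = - \frac{b}{2}\, I(b)$.

This is a separable first-order ODE; solving with the initial condition $I(0) = \int_{-\infty}^{\infty} - 6 e^{- x^{2}}\,dx = - 6 \sqrt{\pi}$ gives
$$I(b) = - 6 \sqrt{\pi} e^{- \frac{b^{2}}{4}}.$$

Setting $b = \frac{5}{6}$:
$$I = - \frac{6 \sqrt{\pi}}{e^{\frac{25}{144}}}.$$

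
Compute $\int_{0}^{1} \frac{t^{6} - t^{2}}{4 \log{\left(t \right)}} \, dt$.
$- \frac{\log{\left(3 \right)}}{4} + \frac{\log{\left(7 \right)}}{4}$

Introduce a parameter $a$ in the exponent: let $I(a) = \int_{0}^{1} \frac{t^{6} - t^{a}}{4 \log{\left(t \right)}} \, dt$.

Since $\dfrac{\partial}{\partial a}\,t^{a} = t^{a} \ln t$, the $\ln t$ in the denominator cancels and
$$\frac{dI}{da} = \int_{0}^{1} - \frac{1}{4} t^{a} \, dt = - \frac{1}{4} \left[\frac{t^{a+1}}{a+1}\right]_0^1 = - \frac{1}{4 a + 4}.$$

Integrating with respect to $a$ gives $I(a) = - \frac{\log{\left(a + 1 \right)}}{4} + \frac{\log{\left(7 \right)}}{4} + C$.

At $a = 6$ the integrand is identically $0$, so $I(6) = 0$. The closed form gives $0$, hence $C = 0$.

Setting $a = 2$:
$$I = - \frac{\log{\left(3 \right)}}{4} + \frac{\log{\left(7 \right)}}{4}.$$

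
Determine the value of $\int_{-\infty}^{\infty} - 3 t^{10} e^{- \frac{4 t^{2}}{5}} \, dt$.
$- \frac{8859375 \sqrt{5} \sqrt{\pi}}{65536}$

Start from the elementary integral
$$J(a) = \int_{-\infty}^{\infty} - 3 e^{- a t^{2}} \, dt = - \frac{3 \sqrt{\pi}}{\sqrt{a}}.$$

Differentiating under the integral sign brings down a factor of $(-t^2)$:
$$\frac{dJ}{da} = \int_{-\infty}^{\infty} 3 t^{2} e^{- a t^{2}} \, dt = \frac{3 \sqrt{\pi}}{2 a^{\frac{3}{2}}}.$$

Repeating $5$ times in total — each differentiation brings down another $(-t^2)$ — gives
$$\frac{d^{5}J}{da^{5}} = \int_{-\infty}^{\infty} 3 t^{10} e^{- a t^{2}} \, dt = \frac{2835 \sqrt{\pi}}{32 a^{\frac{11}{2}}},$$
and the integrand here is $(-1)^{5}$ times the target integrand, so $I = (-1)^{5}\,\frac{d^{5}J}{da^{5}} = - \frac{2835 \sqrt{\pi}}{32 a^{\frac{11}{2}}}$.

Setting $a = \frac{4}{5}$:
$$I = - \frac{8859375 \sqrt{5} \sqrt{\pi}}{65536}.$$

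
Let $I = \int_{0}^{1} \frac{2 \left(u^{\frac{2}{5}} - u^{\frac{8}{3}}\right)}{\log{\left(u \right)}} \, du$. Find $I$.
$\log{\left(\frac{441}{3025} \right)}$

Introduce a parameter $a$ in the exponent: let $I(a) = \int_{0}^{1} \frac{2 \left(- u^{\frac{8}{3}} + u^{a}\right)}{\log{\left(u \right)}} \, du$.

Since $\dfrac{\partial}{\partial a}\,u^{a} = u^{a} \ln u$, the $\ln u$ in the denominator cancels and
$$\frac{dI}{da} = \int_{0}^{1} 2 u^{a} \, du = 2 \left[\frac{u^{a+1}}{a+1}\right]_0^1 = \frac{2}{a + 1}.$$

Integrating with respect to $a$ gives $I(a) = \log{\left(\frac{9 \left(a + 1\right)^{2}}{121} \right)} + C$.

At $a = \frac{8}{3}$ the integrand is identically $0$, so $I(\frac{8}{3}) = 0$. The closed form gives $0$, hence $C = 0$.

Setting $a = \frac{2}{5}$:
$$I = \log{\left(\frac{441}{3025} \right)}.$$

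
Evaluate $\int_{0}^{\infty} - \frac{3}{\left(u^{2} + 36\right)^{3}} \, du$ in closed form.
$- \frac{\pi}{13824}$

Recall the elementary integral
$$J(a) = \int_{0}^{\infty} - \frac{3}{a^{2} + u^{2}} \, du = - \frac{3 \pi}{2 a}.$$

Differentiating under the integral sign with respect to $a$,
$$\frac{dJ}{da} = \int_{0}^{\infty} \frac{6 a}{\left(a^{2} + u^{2}\right)^{2}} \, du = \frac{3 \pi}{2 a^{2}},$$
so $\int_{0}^{\infty} - \frac{3}{\left(a^{2} + u^{2}\right)^{2}} \, du = - \frac{3 \pi}{4 a^{3}}$.

Repeating — each differentiation of $1/(u^2+a^2)^j$ produces $-2ja/(u^2+a^2)^{j+1}$ — and dividing through by $-2ja$ at each step yields, after $2$ differentiations in total,
$$\int_{0}^{\infty} - \frac{3}{\left(a^{2} + u^{2}\right)^{3}} \, du = - \frac{9 \pi}{16 a^{5}}.$$

Setting $a = 6$:
$$I = - \frac{\pi}{13824}.$$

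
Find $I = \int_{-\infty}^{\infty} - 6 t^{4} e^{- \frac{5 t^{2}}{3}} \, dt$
$- \frac{81 \sqrt{15} \sqrt{\pi}}{250}$

Consider the simpler parametrised integral
$$J(a) = \int_{-\infty}^{\infty} - 6 e^{- a t^{2}} \, dt = - \frac{6 \sqrt{\pi}}{\sqrt{a}}.$$

Differentiating under the integral sign brings down a factor of $(-t^2)$:
$$\frac{dJ}{da} = \int_{-\infty}^{\infty} 6 t^{2} e^{- a t^{2}} \, dt = \frac{3 \sqrt{\pi}}{a^{\frac{3}{2}}}.$$

Repeating twice in total — each differentiation brings down another $(-t^2)$ — gives
$$\frac{d^{2}J}{da^{2}} = \int_{-\infty}^{\infty} - 6 t^{4} e^{- a t^{2}} \, dt = - \frac{9 \sqrt{\pi}}{2 a^{\frac{5}{2}}},$$
and the integrand here is exactly the target integrand, so $I = - \frac{9 \sqrt{\pi}}{2 a^{\frac{5}{2}}}$.

Setting $a = \frac{5}{3}$:
$$I = - \frac{81 \sqrt{15} \sqrt{\pi}}{250}.$$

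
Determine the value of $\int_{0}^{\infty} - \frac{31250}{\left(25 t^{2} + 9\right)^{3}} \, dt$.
$- \frac{3125 \pi}{648}$

Recall the elementary integral
$$J(a) = \int_{0}^{\infty} - \frac{2}{a^{2} + t^{2}} \, dt = - \frac{\pi}{a}.$$

Differentiating under the integral sign with respect to $a$,
$$\frac{dJ}{da} = \int_{0}^{\infty} \frac{4 a}{\left(a^{2} + t^{2}\right)^{2}} \, dt = \frac{\pi}{a^{2}},$$
so $\int_{0}^{\infty} - \frac{2}{\left(a^{2} + t^{2}\right)^{2}} \, dt = - \frac{\pi}{2 a^{3}}$.

Repeating — each differentiation of $1/(t^2+a^2)^j$ produces $-2ja/(t^2+a^2)^{j+1}$ — and dividing through by $-2ja$ at each step yields, after $2$ differentiations in total,
$$\int_{0}^{\infty} - \frac{2}{\left(a^{2} + t^{2}\right)^{3}} \, dt = - \frac{3 \pi}{8 a^{5}}.$$

Setting $a = \frac{3}{5}$:
$$I = - \frac{3125 \pi}{648}.$$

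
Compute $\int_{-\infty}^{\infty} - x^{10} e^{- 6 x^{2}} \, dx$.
$- \frac{35 \sqrt{6} \sqrt{\pi}}{55296}$

Consider the simpler parametrised integral
$$J(a) = \int_{-\infty}^{\infty} - e^{- a x^{2}} \, dx = - \frac{\sqrt{\pi}}{\sqrt{a}}.$$

Differentiating under the integral sign brings down a factor of $(-x^2)$:
$$\frac{dJ}{da} = \int_{-\infty}^{\infty} x^{2} e^{- a x^{2}} \, dx = \frac{\sqrt{\pi}}{2 a^{\frac{3}{2}}}.$$

Repeating $5$ times in total — each differentiation brings down another $(-x^2)$ — gives
$$\frac{d^{5}J}{da^{5}} = \int_{-\infty}^{\infty} x^{10} e^{- a x^{2}} \, dx = \frac{945 \sqrt{\pi}}{32 a^{\frac{11}{2}}},$$
and the integrand here is $(-1)^{5}$ times the target integrand, so $I = (-1)^{5}\,\frac{d^{5}J}{da^{5}} = - \frac{945 \sqrt{\pi}}{32 a^{\frac{11}{2}}}$.

Setting $a = 6$:
$$I = - \frac{35 \sqrt{6} \sqrt{\pi}}{55296}.$$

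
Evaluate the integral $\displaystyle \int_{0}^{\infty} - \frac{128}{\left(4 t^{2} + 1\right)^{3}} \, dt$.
$- 12 \pi$

Begin with the known result
$$J(a) = \int_{0}^{\infty} - \frac{2}{a^{2} + t^{2}} \, dt = - \frac{\pi}{a}.$$

Differentiating under the integral sign with respect to $a$,
$$\frac{dJ}{da} = \int_{0}^{\infty} \frac{4 a}{\left(a^{2} + t^{2}\right)^{2}} \, dt = \frac{\pi}{a^{2}},$$
so $\int_{0}^{\infty} - \frac{2}{\left(a^{2} + t^{2}\right)^{2}} \, dt = - \frac{\pi}{2 a^{3}}$.

Repeating — each differentiation of $1/(t^2+a^2)^j$ produces $-2ja/(t^2+a^2)^{j+1}$ — and dividing through by $-2ja$ at each step yields, after $2$ differentiations in total,
$$\int_{0}^{\infty} - \frac{2}{\left(a^{2} + t^{2}\right)^{3}} \, dt = - \frac{3 \pi}{8 a^{5}}.$$

Setting $a = \frac{1}{2}$:
$$I = - 12 \pi.$$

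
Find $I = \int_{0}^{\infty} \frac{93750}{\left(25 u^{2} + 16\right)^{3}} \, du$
$\frac{28125 \pi}{8192}$

Recall the elementary integral
$$J(a) = \int_{0}^{\infty} \frac{6}{a^{2} + u^{2}} \, du = \frac{3 \pi}{a}.$$

Differentiating under the integral sign with respect to $a$,
$$\frac{dJ}{da} = \int_{0}^{\infty} - \frac{12 a}{\left(a^{2} + u^{2}\right)^{2}} \, du = - \frac{3 \pi}{a^{2}},$$
so $\int_{0}^{\infty} \frac{6}{\left(a^{2} + u^{2}\right)^{2}} \, du = \frac{3 \pi}{2 a^{3}}$.

Repeating — each differentiation of $1/(u^2+a^2)^j$ produces $-2ja/(u^2+a^2)^{j+1}$ — and dividing through by $-2ja$ at each step yields, after $2$ differentiations in total,
$$\int_{0}^{\infty} \frac{6}{\left(a^{2} + u^{2}\right)^{3}} \, du = \frac{9 \pi}{8 a^{5}}.$$

Setting $a = \frac{4}{5}$:
$$I = \frac{28125 \pi}{8192}.$$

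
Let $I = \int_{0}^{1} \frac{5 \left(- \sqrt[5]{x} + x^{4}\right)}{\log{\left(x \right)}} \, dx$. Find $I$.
$\log{\left(\frac{9765625}{7776} \right)}$

Consider the one-parameter family: let $I(a) = \int_{0}^{1} \frac{5 \left(x^{4} - x^{a}\right)}{\log{\left(x \right)}} \, dx$.

Since $\dfrac{\partial}{\partial a}\,x^{a} = x^{a} \ln x$, the $\ln x$ in the denominator cancels and
$$\frac{dI}{da} = \int_{0}^{1} -5 x^{a} \, dx = -5 \left[\frac{x^{a+1}}{a+1}\right]_0^1 = - \frac{5}{a + 1}.$$

Integrating with respect to $a$ gives $I(a) = \log{\left(\frac{3125}{\left(a + 1\right)^{5}} \right)} + C$.

At $a = 4$ the integrand is identically $0$, so $I(4) = 0$. The closed form gives $0$, hence $C = 0$.

Setting $a = \frac{1}{5}$:
$$I = \log{\left(\frac{9765625}{7776} \right)}.$$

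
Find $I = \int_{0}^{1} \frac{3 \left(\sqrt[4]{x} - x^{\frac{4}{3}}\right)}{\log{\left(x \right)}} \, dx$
$- \log{\left(\frac{21952}{3375} \right)}$

Consider the one-parameter family: let $I(a) = \int_{0}^{1} \frac{3 \left(\sqrt[4]{x} - x^{a}\right)}{\log{\left(x \right)}} \, dx$.

Since $\dfrac{\partial}{\partial a}\,x^{a} = x^{a} \ln x$, the $\ln x$ in the denominator cancels and
$$\frac{dI}{da} = \int_{0}^{1} -3 x^{a} \, dx = -3 \left[\frac{x^{a+1}}{a+1}\right]_0^1 = - \frac{3}{a + 1}.$$

Integrating with respect to $a$ gives $I(a) = - \log{\left(\frac{64 \left(a + 1\right)^{3}}{125} \right)} + C$.

At $a = \frac{1}{4}$ the integrand is identically $0$, so $I(\frac{1}{4}) = 0$. The closed form gives $0$, hence $C = 0$.

Setting $a = \frac{4}{3}$:
$$I = - \log{\left(\frac{21952}{3375} \right)}.$$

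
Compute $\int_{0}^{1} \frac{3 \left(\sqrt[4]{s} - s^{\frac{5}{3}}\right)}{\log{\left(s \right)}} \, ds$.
$- \log{\left(\frac{32768}{3375} \right)}$

Introduce a parameter $a$ in the exponent: let $I(a) = \int_{0}^{1} \frac{3 \left(\sqrt[4]{s} - s^{a}\right)}{\log{\left(s \right)}} \, ds$.

Since $\dfrac{\partial}{\partial a}\,s^{a} = s^{a} \ln s$, the $\ln s$ in the denominator cancels and
$$\frac{dI}{da} = \int_{0}^{1} -3 s^{a} \, ds = -3 \left[\frac{s^{a+1}}{a+1}\right]_0^1 = - \frac{3}{a + 1}.$$

Integrating with respect to $a$ gives $I(a) = - \log{\left(\frac{64 \left(a + 1\right)^{3}}{125} \right)} + C$.

At $a = \frac{1}{4}$ the integrand is identically $0$, so $I(\frac{1}{4}) = 0$. The closed form gives $0$, hence $C = 0$.

Setting $a = \frac{5}{3}$:
$$I = - \log{\left(\frac{32768}{3375} \right)}.$$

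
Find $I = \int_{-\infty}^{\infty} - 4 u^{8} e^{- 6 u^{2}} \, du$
$- \frac{35 \sqrt{6} \sqrt{\pi}}{10368}$

Consider the simpler parametrised integral
$$J(a) = \int_{-\infty}^{\infty} - 4 e^{- a u^{2}} \, du = - \frac{4 \sqrt{\pi}}{\sqrt{a}}.$$

Differentiating under the integral sign brings down a factor of $(-u^2)$:
$$\frac{dJ}{da} = \int_{-\infty}^{\infty} 4 u^{2} e^{- a u^{2}} \, du = \frac{2 \sqrt{\pi}}{a^{\frac{3}{2}}}.$$

Repeating $4$ times in total — each differentiation brings down another $(-u^2)$ — gives
$$\frac{d^{4}J}{da^{4}} = \int_{-\infty}^{\infty} - 4 u^{8} e^{- a u^{2}} \, du = - \frac{105 \sqrt{\pi}}{4 a^{\frac{9}{2}}},$$
and the integrand here is exactly the target integrand, so $I = - \frac{105 \sqrt{\pi}}{4 a^{\frac{9}{2}}}$.

Setting $a = 6$:
$$I = - \frac{35 \sqrt{6} \sqrt{\pi}}{10368}.$$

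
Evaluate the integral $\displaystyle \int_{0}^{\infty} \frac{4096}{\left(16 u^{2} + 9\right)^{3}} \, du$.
$\frac{64 \pi}{81}$

Start from the standard arctangent integral
$$J(a) = \int_{0}^{\infty} \frac{1}{a^{2} + u^{2}} \, du = \frac{\pi}{2 a}.$$

Differentiating under the integral sign with respect to $a$,
$$\frac{dJ}{da} = \int_{0}^{\infty} - \frac{2 a}{\left(a^{2} + u^{2}\right)^{2}} \, du = - \frac{\pi}{2 a^{2}},$$
so $\int_{0}^{\infty} \frac{1}{\left(a^{2} + u^{2}\right)^{2}} \, du = \frac{\pi}{4 a^{3}}$.

Repeating — each differentiation of $1/(u^2+a^2)^j$ produces $-2ja/(u^2+a^2)^{j+1}$ — and dividing through by $-2ja$ at each step yields, after $2$ differentiations in total,
$$\int_{0}^{\infty} \frac{1}{\left(a^{2} + u^{2}\right)^{3}} \, du = \frac{3 \pi}{16 a^{5}}.$$

Setting $a = \frac{3}{4}$:
$$I = \frac{64 \pi}{81}.$$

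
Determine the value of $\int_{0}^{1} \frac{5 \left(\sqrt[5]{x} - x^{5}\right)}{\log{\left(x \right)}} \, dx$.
$- \log{\left(3125 \right)}$

Consider the one-parameter family: let $I(a) = \int_{0}^{1} \frac{5 \left(\sqrt[5]{x} - x^{a}\right)}{\log{\left(x \right)}} \, dx$.

Since $\dfrac{\partial}{\partial a}\,x^{a} = x^{a} \ln x$, the $\ln x$ in the denominator cancels and
$$\frac{dI}{da} = \int_{0}^{1} -5 x^{a} \, dx = -5 \left[\frac{x^{a+1}}{a+1}\right]_0^1 = - \frac{5}{a + 1}.$$

Integrating with respect to $a$ gives $I(a) = - \log{\left(\frac{3125 \left(a + 1\right)^{5}}{7776} \right)} + C$.

At $a = \frac{1}{5}$ the integrand is identically $0$, so $I(\frac{1}{5}) = 0$. The closed form gives $0$, hence $C = 0$.

Setting $a = 5$:
$$I = - \log{\left(3125 \right)}.$$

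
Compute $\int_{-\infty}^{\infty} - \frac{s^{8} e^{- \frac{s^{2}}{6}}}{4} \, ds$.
$- \frac{8505 \sqrt{6} \sqrt{\pi}}{4}$

Start from the elementary integral
$$J(a) = \int_{-\infty}^{\infty} - \frac{e^{- a s^{2}}}{4} \, ds = - \frac{\sqrt{\pi}}{4 \sqrt{a}}.$$

Differentiating under the integral sign brings down a factor of $(-s^2)$:
$$\frac{dJ}{da} = \int_{-\infty}^{\infty} \frac{s^{2} e^{- a s^{2}}}{4} \, ds = \frac{\sqrt{\pi}}{8 a^{\frac{3}{2}}}.$$

Repeating $4$ times in total — each differentiation brings down another $(-s^2)$ — gives
$$\frac{d^{4}J}{da^{4}} = \int_{-\infty}^{\infty} - \frac{s^{8} e^{- a s^{2}}}{4} \, ds = - \frac{105 \sqrt{\pi}}{64 a^{\frac{9}{2}}},$$
and the integrand here is exactly the target integrand, so $I = - \frac{105 \sqrt{\pi}}{64 a^{\frac{9}{2}}}$.

Setting $a = \frac{1}{6}$:
$$I = - \frac{8505 \sqrt{6} \sqrt{\pi}}{4}.$$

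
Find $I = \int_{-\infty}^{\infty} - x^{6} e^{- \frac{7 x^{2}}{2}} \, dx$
$- \frac{15 \sqrt{14} \sqrt{\pi}}{2401}$

Consider the simpler parametrised integral
$$J(a) = \int_{-\infty}^{\infty} - e^{- a x^{2}} \, dx = - \frac{\sqrt{\pi}}{\sqrt{a}}.$$

Differentiating under the integral sign brings down a factor of $(-x^2)$:
$$\frac{dJ}{da} = \int_{-\infty}^{\infty} x^{2} e^{- a x^{2}} \, dx = \frac{\sqrt{\pi}}{2 a^{\frac{3}{2}}}.$$

Repeating $3$ times in total — each differentiation brings down another $(-x^2)$ — gives
$$\frac{d^{3}J}{da^{3}} = \int_{-\infty}^{\infty} x^{6} e^{- a x^{2}} \, dx = \frac{15 \sqrt{\pi}}{8 a^{\frac{7}{2}}},$$
and the integrand here is $(-1)^{3}$ times the target integrand, so $I = (-1)^{3}\,\frac{d^{3}J}{da^{3}} = - \frac{15 \sqrt{\pi}}{8 a^{\frac{7}{2}}}$.

Setting $a = \frac{7}{2}$:
$$I = - \frac{15 \sqrt{14} \sqrt{\pi}}{2401}.$$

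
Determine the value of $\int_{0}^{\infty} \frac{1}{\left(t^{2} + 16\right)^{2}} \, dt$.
$\frac{\pi}{256}$

Recall the elementary integral
$$J(a) = \int_{0}^{\infty} \frac{1}{a^{2} + t^{2}} \, dt = \frac{\pi}{2 a}.$$

Differentiating under the integral sign with respect to $a$,
$$\frac{dJ}{da} = \int_{0}^{\infty} - \frac{2 a}{\left(a^{2} + t^{2}\right)^{2}} \, dt = - \frac{\pi}{2 a^{2}},$$
so $\int_{0}^{\infty} \frac{1}{\left(a^{2} + t^{2}\right)^{2}} \, dt = \frac{\pi}{4 a^{3}}$.

Setting $a = 4$:
$$I = \frac{\pi}{256}.$$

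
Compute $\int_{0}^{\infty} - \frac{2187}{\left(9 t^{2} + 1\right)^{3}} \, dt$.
$- \frac{2187 \pi}{16}$

Recall the elementary integral
$$J(a) = \int_{0}^{\infty} - \frac{3}{a^{2} + t^{2}} \, dt = - \frac{3 \pi}{2 a}.$$

Differentiating under the integral sign with respect to $a$,
$$\frac{dJ}{da} = \int_{0}^{\infty} \frac{6 a}{\left(a^{2} + t^{2}\right)^{2}} \, dt = \frac{3 \pi}{2 a^{2}},$$
so $\int_{0}^{\infty} - \frac{3}{\left(a^{2} + t^{2}\right)^{2}} \, dt = - \frac{3 \pi}{4 a^{3}}$.

Repeating — each differentiation of $1/(t^2+a^2)^j$ produces $-2ja/(t^2+a^2)^{j+1}$ — and dividing through by $-2ja$ at each step yields, after $2$ differentiations in total,
$$\int_{0}^{\infty} - \frac{3}{\left(a^{2} + t^{2}\right)^{3}} \, dt = - \frac{9 \pi}{16 a^{5}}.$$

Setting $a = \frac{1}{3}$:
$$I = - \frac{2187 \pi}{16}.$$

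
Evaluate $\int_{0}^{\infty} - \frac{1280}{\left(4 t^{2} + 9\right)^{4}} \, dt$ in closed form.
$- \frac{100 \pi}{2187}$

Start from the standard arctangent integral
$$J(a) = \int_{0}^{\infty} - \frac{5}{a^{2} + t^{2}} \, dt = - \frac{5 \pi}{2 a}.$$

Differentiating under the integral sign with respect to $a$,
$$\frac{dJ}{da} = \int_{0}^{\infty} \frac{10 a}{\left(a^{2} + t^{2}\right)^{2}} \, dt = \frac{5 \pi}{2 a^{2}},$$
so $\int_{0}^{\infty} - \frac{5}{\left(a^{2} + t^{2}\right)^{2}} \, dt = - \frac{5 \pi}{4 a^{3}}$.

Repeating — each differentiation of $1/(t^2+a^2)^j$ produces $-2ja/(t^2+a^2)^{j+1}$ — and dividing through by $-2ja$ at each step yields, after $3$ differentiations in total,
$$\int_{0}^{\infty} - \frac{5}{\left(a^{2} + t^{2}\right)^{4}} \, dt = - \frac{25 \pi}{32 a^{7}}.$$

Setting $a = \frac{3}{2}$:
$$I = - \frac{100 \pi}{2187}.$$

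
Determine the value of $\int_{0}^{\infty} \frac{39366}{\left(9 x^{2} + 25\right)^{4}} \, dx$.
$\frac{6561 \pi}{250000}$

Recall the elementary integral
$$J(a) = \int_{0}^{\infty} \frac{6}{a^{2} + x^{2}} \, dx = \frac{3 \pi}{a}.$$

Differentiating under the integral sign with respect to $a$,
$$\frac{dJ}{da} = \int_{0}^{\infty} - \frac{12 a}{\left(a^{2} + x^{2}\right)^{2}} \, dx = - \frac{3 \pi}{a^{2}},$$
so $\int_{0}^{\infty} \frac{6}{\left(a^{2} + x^{2}\right)^{2}} \, dx = \frac{3 \pi}{2 a^{3}}$.

Repeating — each differentiation of $1/(x^2+a^2)^j$ produces $-2ja/(x^2+a^2)^{j+1}$ — and dividing through by $-2ja$ at each step yields, after $3$ differentiations in total,
$$\int_{0}^{\infty} \frac{6}{\left(a^{2} + x^{2}\right)^{4}} \, dx = \frac{15 \pi}{16 a^{7}}.$$

Setting $a = \frac{5}{3}$:
$$I = \frac{6561 \pi}{250000}.$$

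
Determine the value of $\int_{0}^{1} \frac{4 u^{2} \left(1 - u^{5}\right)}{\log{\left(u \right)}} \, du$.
$\log{\left(\frac{81}{4096} \right)}$

Replace the exponent $2$ by a parameter $a$: let $I(a) = \int_{0}^{1} \frac{4 \left(- u^{7} + u^{a}\right)}{\log{\left(u \right)}} \, du$.

Since $\dfrac{\partial}{\partial a}\,u^{a} = u^{a} \ln u$, the $\ln u$ in the denominator cancels and
$$\frac{dI}{da} = \int_{0}^{1} 4 u^{a} \, du = 4 \left[\frac{u^{a+1}}{a+1}\right]_0^1 = \frac{4}{a + 1}.$$

Integrating with respect to $a$ gives $I(a) = \log{\left(\frac{\left(a + 1\right)^{4}}{4096} \right)} + C$.

At $a = 7$ the integrand is identically $0$, so $I(7) = 0$. The closed form gives $0$, hence $C = 0$.

Setting $a = 2$:
$$I = \log{\left(\frac{81}{4096} \right)}.$$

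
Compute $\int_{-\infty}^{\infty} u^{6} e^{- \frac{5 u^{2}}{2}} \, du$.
$\frac{3 \sqrt{10} \sqrt{\pi}}{125}$

Begin with the known integral
$$J(a) = \int_{-\infty}^{\infty} e^{- a u^{2}} \, du = \frac{\sqrt{\pi}}{\sqrt{a}}.$$

Differentiating under the integral sign brings down a factor of $(-u^2)$:
$$\frac{dJ}{da} = \int_{-\infty}^{\infty} - u^{2} e^{- a u^{2}} \, du = - \frac{\sqrt{\pi}}{2 a^{\frac{3}{2}}}.$$

Repeating $3$ times in total — each differentiation brings down another $(-u^2)$ — gives
$$\frac{d^{3}J}{da^{3}} = \int_{-\infty}^{\infty} - u^{6} e^{- a u^{2}} \, du = - \frac{15 \sqrt{\pi}}{8 a^{\frac{7}{2}}},$$
and the integrand here is $(-1)^{3}$ times the target integrand, so $I = (-1)^{3}\,\frac{d^{3}J}{da^{3}} = \frac{15 \sqrt{\pi}}{8 a^{\frac{7}{2}}}$.

Setting $a = \frac{5}{2}$:
$$I = \frac{3 \sqrt{10} \sqrt{\pi}}{125}.$$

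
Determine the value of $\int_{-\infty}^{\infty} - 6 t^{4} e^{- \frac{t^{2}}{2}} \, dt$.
$- 18 \sqrt{2} \sqrt{\pi}$

Consider the simpler parametrised integral
$$J(a) = \int_{-\infty}^{\infty} - 6 e^{- a t^{2}} \, dt = - \frac{6 \sqrt{\pi}}{\sqrt{a}}.$$

Differentiating under the integral sign brings down a factor of $(-t^2)$:
$$\frac{dJ}{da} = \int_{-\infty}^{\infty} 6 t^{2} e^{- a t^{2}} \, dt = \frac{3 \sqrt{\pi}}{a^{\frac{3}{2}}}.$$

Repeating twice in total — each differentiation brings down another $(-t^2)$ — gives
$$\frac{d^{2}J}{da^{2}} = \int_{-\infty}^{\infty} - 6 t^{4} e^{- a t^{2}} \, dt = - \frac{9 \sqrt{\pi}}{2 a^{\frac{5}{2}}},$$
and the integrand here is exactly the target integrand, so $I = - \frac{9 \sqrt{\pi}}{2 a^{\frac{5}{2}}}$.

Setting $a = \frac{1}{2}$:
$$I = - 18 \sqrt{2} \sqrt{\pi}.$$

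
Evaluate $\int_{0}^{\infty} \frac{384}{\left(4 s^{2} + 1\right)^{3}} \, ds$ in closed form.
$36 \pi$

Start from the standard arctangent integral
$$J(a) = \int_{0}^{\infty} \frac{6}{a^{2} + s^{2}} \, ds = \frac{3 \pi}{a}.$$

Differentiating under the integral sign with respect to $a$,
$$\frac{dJ}{da} = \int_{0}^{\infty} - \frac{12 a}{\left(a^{2} + s^{2}\right)^{2}} \, ds = - \frac{3 \pi}{a^{2}},$$
so $\int_{0}^{\infty} \frac{6}{\left(a^{2} + s^{2}\right)^{2}} \, ds = \frac{3 \pi}{2 a^{3}}$.

Repeating — each differentiation of $1/(s^2+a^2)^j$ produces $-2ja/(s^2+a^2)^{j+1}$ — and dividing through by $-2ja$ at each step yields, after $2$ differentiations in total,
$$\int_{0}^{\infty} \frac{6}{\left(a^{2} + s^{2}\right)^{3}} \, ds = \frac{9 \pi}{8 a^{5}}.$$

Setting $a = \frac{1}{2}$:
$$I = 36 \pi.$$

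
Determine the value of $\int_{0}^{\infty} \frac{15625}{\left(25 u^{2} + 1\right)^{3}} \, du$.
$\frac{9375 \pi}{16}$

Recall the elementary integral
$$J(a) = \int_{0}^{\infty} \frac{1}{a^{2} + u^{2}} \, du = \frac{\pi}{2 a}.$$

Differentiating under the integral sign with respect to $a$,
$$\frac{dJ}{da} = \int_{0}^{\infty} - \frac{2 a}{\left(a^{2} + u^{2}\right)^{2}} \, du = - \frac{\pi}{2 a^{2}},$$
so $\int_{0}^{\infty} \frac{1}{\left(a^{2} + u^{2}\right)^{2}} \, du = \frac{\pi}{4 a^{3}}$.

Repeating — each differentiation of $1/(u^2+a^2)^j$ produces $-2ja/(u^2+a^2)^{j+1}$ — and dividing through by $-2ja$ at each step yields, after $2$ differentiations in total,
$$\int_{0}^{\infty} \frac{1}{\left(a^{2} + u^{2}\right)^{3}} \, du = \frac{3 \pi}{16 a^{5}}.$$

Setting $a = \frac{1}{5}$:
$$I = \frac{9375 \pi}{16}.$$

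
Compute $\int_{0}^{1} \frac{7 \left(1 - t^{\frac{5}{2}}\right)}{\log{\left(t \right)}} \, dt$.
$- \log{\left(\frac{823543}{128} \right)}$

Consider the one-parameter family: let $I(a) = \int_{0}^{1} \frac{7 \left(1 - t^{a}\right)}{\log{\left(t \right)}} \, dt$.

Since $\dfrac{\partial}{\partial a}\,t^{a} = t^{a} \ln t$, the $\ln t$ in the denominator cancels and
$$\frac{dI}{da} = \int_{0}^{1} -7 t^{a} \, dt = -7 \left[\frac{t^{a+1}}{a+1}\right]_0^1 = - \frac{7}{a + 1}.$$

Integrating with respect to $a$ gives $I(a) = - 7 \log{\left(a + 1 \right)} + C$.

At $a = 0$ the integrand is identically $0$, so $I(0) = 0$. The closed form gives $0$, hence $C = 0$.

Setting $a = \frac{5}{2}$:
$$I = - \log{\left(\frac{823543}{128} \right)}.$$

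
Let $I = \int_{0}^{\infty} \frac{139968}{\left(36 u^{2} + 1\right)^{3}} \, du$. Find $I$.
$4374 \pi$

Begin with the known result
$$J(a) = \int_{0}^{\infty} \frac{3}{a^{2} + u^{2}} \, du = \frac{3 \pi}{2 a}.$$

Differentiating under the integral sign with respect to $a$,
$$\frac{dJ}{da} = \int_{0}^{\infty} - \frac{6 a}{\left(a^{2} + u^{2}\right)^{2}} \, du = - \frac{3 \pi}{2 a^{2}},$$
so $\int_{0}^{\infty} \frac{3}{\left(a^{2} + u^{2}\right)^{2}} \, du = \frac{3 \pi}{4 a^{3}}$.

Repeating — each differentiation of $1/(u^2+a^2)^j$ produces $-2ja/(u^2+a^2)^{j+1}$ — and dividing through by $-2ja$ at each step yields, after $2$ differentiations in total,
$$\int_{0}^{\infty} \frac{3}{\left(a^{2} + u^{2}\right)^{3}} \, du = \frac{9 \pi}{16 a^{5}}.$$

Setting $a = \frac{1}{6}$:
$$I = 4374 \pi.$$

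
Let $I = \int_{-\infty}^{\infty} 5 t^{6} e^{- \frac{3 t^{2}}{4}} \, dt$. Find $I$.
$\frac{400 \sqrt{3} \sqrt{\pi}}{27}$

Consider the simpler parametrised integral
$$J(a) = \int_{-\infty}^{\infty} 5 e^{- a t^{2}} \, dt = \frac{5 \sqrt{\pi}}{\sqrt{a}}.$$

Differentiating under the integral sign brings down a factor of $(-t^2)$:
$$\frac{dJ}{da} = \int_{-\infty}^{\infty} - 5 t^{2} e^{- a t^{2}} \, dt = - \frac{5 \sqrt{\pi}}{2 a^{\frac{3}{2}}}.$$

Repeating $3$ times in total — each differentiation brings down another $(-t^2)$ — gives
$$\frac{d^{3}J}{da^{3}} = \int_{-\infty}^{\infty} - 5 t^{6} e^{- a t^{2}} \, dt = - \frac{75 \sqrt{\pi}}{8 a^{\frac{7}{2}}},$$
and the integrand here is $(-1)^{3}$ times the target integrand, so $I = (-1)^{3}\,\frac{d^{3}J}{da^{3}} = \frac{75 \sqrt{\pi}}{8 a^{\frac{7}{2}}}$.

Setting $a = \frac{3}{4}$:
$$I = \frac{400 \sqrt{3} \sqrt{\pi}}{27}.$$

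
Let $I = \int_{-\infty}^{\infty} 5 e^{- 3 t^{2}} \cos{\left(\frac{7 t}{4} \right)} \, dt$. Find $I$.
$\frac{5 \sqrt{3} \sqrt{\pi}}{3 e^{\frac{49}{192}}}$

Treat the cosine frequency as a parameter and define $I(b) = \int_{-\infty}^{\infty} 5 e^{- 3 t^{2}} \cos{\left(b t \right)} \, dt$.

Differentiating under the integral sign,
$$I'(b) = \int_{-\infty}^{\infty} - 5 t e^{- 3 t^{2}} \sin{\left(b t \right)} \, dt.$$

Integrate $\int_{-\infty}^{\infty} t \sin(b t)\, e^{- 3 t^{2}}\, dt$ by parts with $u = \sin(b t)$ and $dv = t\, e^{- 3 t^{2}}\, dt$, giving $v = - \frac{e^{- 3 t^{2}}}{6}$. The boundary term vanishes and
$$\int_{-\infty}^{\infty} t \sin(b t)\, e^{- 3 t^{2}}\, dt = \frac{b}{6} \int_{-\infty}^{\infty} \cos(b t)\, e^{- 3 t^{2}}\, dt,$$
so $I'(b) = - \frac{b}{6}\, I(b)$.

This is a separable first-order ODE; solving with the initial condition $I(0) = \int_{-\infty}^{\infty} 5 e^{- 3 t^{2}}\,dt = \frac{5 \sqrt{3} \sqrt{\pi}}{3}$ gives
$$I(b) = \frac{5 \sqrt{3} \sqrt{\pi} e^{- \frac{b^{2}}{12}}}{3}.$$

Setting $b = \frac{7}{4}$:
$$I = \frac{5 \sqrt{3} \sqrt{\pi}}{3 e^{\frac{49}{192}}}.$$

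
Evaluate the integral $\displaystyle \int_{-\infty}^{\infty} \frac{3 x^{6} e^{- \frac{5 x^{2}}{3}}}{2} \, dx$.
$\frac{243 \sqrt{15} \sqrt{\pi}}{2000}$

Begin with the known integral
$$J(a) = \int_{-\infty}^{\infty} \frac{3 e^{- a x^{2}}}{2} \, dx = \frac{3 \sqrt{\pi}}{2 \sqrt{a}}.$$

Differentiating under the integral sign brings down a factor of $(-x^2)$:
$$\frac{dJ}{da} = \int_{-\infty}^{\infty} - \frac{3 x^{2} e^{- a x^{2}}}{2} \, dx = - \frac{3 \sqrt{\pi}}{4 a^{\frac{3}{2}}}.$$

Repeating $3$ times in total — each differentiation brings down another $(-x^2)$ — gives
$$\frac{d^{3}J}{da^{3}} = \int_{-\infty}^{\infty} - \frac{3 x^{6} e^{- a x^{2}}}{2} \, dx = - \frac{45 \sqrt{\pi}}{16 a^{\frac{7}{2}}},$$
and the integrand here is $(-1)^{3}$ times the target integrand, so $I = (-1)^{3}\,\frac{d^{3}J}{da^{3}} = \frac{45 \sqrt{\pi}}{16 a^{\frac{7}{2}}}$.

Setting $a = \frac{5}{3}$:
$$I = \frac{243 \sqrt{15} \sqrt{\pi}}{2000}.$$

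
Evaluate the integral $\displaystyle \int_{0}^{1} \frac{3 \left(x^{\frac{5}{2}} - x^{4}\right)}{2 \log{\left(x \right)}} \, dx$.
$\log{\left(\frac{7 \sqrt{70}}{100} \right)}$

Introduce a parameter $a$ in the exponent: let $I(a) = \int_{0}^{1} \frac{3 \left(- x^{4} + x^{a}\right)}{2 \log{\left(x \right)}} \, dx$.

Since $\dfrac{\partial}{\partial a}\,x^{a} = x^{a} \ln x$, the $\ln x$ in the denominator cancels and
$$\frac{dI}{da} = \int_{0}^{1} \frac{3}{2} x^{a} \, dx = \frac{3}{2} \left[\frac{x^{a+1}}{a+1}\right]_0^1 = \frac{3}{2 \left(a + 1\right)}.$$

Integrating with respect to $a$ gives $I(a) = \frac{3 \log{\left(a + 1 \right)}}{2} - \frac{3 \log{\left(5 \right)}}{2} + C$.

At $a = 4$ the integrand is identically $0$, so $I(4) = 0$. The closed form gives $0$, hence $C = 0$.

Setting $a = \frac{5}{2}$:
$$I = \log{\left(\frac{7 \sqrt{70}}{100} \right)}.$$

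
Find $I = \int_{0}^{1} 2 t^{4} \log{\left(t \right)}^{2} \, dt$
$\frac{4}{125}$

Start from the elementary integral
$$J(a) = \int_{0}^{1} 2 t^{a} \, dt = \frac{2}{a + 1}.$$

Differentiating under the integral sign brings down a factor of $\ln t$:
$$\frac{dJ}{da} = \int_{0}^{1} 2 t^{a} \log{\left(t \right)} \, dt = - \frac{2}{\left(a + 1\right)^{2}}.$$

Repeating twice in total — each differentiation brings down another $\ln t$ — gives
$$\frac{d^{2}J}{da^{2}} = \int_{0}^{1} 2 t^{a} \log{\left(t \right)}^{2} \, dt = \frac{4}{\left(a + 1\right)^{3}},$$
and the integrand here is exactly the target integrand, so $I = \frac{4}{\left(a + 1\right)^{3}}$.

Setting $a = 4$:
$$I = \frac{4}{125}.$$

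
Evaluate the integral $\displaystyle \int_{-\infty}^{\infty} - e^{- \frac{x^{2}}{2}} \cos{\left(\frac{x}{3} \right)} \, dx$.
$- \frac{\sqrt{2} \sqrt{\pi}}{e^{\frac{1}{18}}}$

Treat the cosine frequency as a parameter and define $I(b) = \int_{-\infty}^{\infty} - e^{- \frac{x^{2}}{2}} \cos{\left(b x \right)} \, dx$.

Differentiating under the integral sign,
$$I'(b) = \int_{-\infty}^{\infty} x e^{- \frac{x^{2}}{2}} \sin{\left(b x \right)} \, dx.$$

Integrate $\int_{-\infty}^{\infty} x \sin(b x)\, e^{- \frac{x^{2}}{2}}\, dx$ by parts with $u = \sin(b x)$ and $dv = x\, e^{- \frac{x^{2}}{2}}\, dx$, giving $v = - e^{- \frac{x^{2}}{2}}$. The boundary term vanishes and
$$\int_{-\infty}^{\infty} x \sin(b x)\, e^{- \frac{x^{2}}{2}}\, dx = b \int_{-\infty}^{\infty} \cos(b x)\, e^{- \frac{x^{2}}{2}}\, dx,$$
so $I'(b) = - b\, I(b)$.

This is a separable first-order ODE; solving with the initial condition $I(0) = \int_{-\infty}^{\infty} - e^{- \frac{x^{2}}{2}}\,dx = - \sqrt{2} \sqrt{\pi}$ gives
$$I(b) = - \sqrt{2} \sqrt{\pi} e^{- \frac{b^{2}}{2}}.$$

Setting $b = \frac{1}{3}$:
$$I = - \frac{\sqrt{2} \sqrt{\pi}}{e^{\frac{1}{18}}}.$$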